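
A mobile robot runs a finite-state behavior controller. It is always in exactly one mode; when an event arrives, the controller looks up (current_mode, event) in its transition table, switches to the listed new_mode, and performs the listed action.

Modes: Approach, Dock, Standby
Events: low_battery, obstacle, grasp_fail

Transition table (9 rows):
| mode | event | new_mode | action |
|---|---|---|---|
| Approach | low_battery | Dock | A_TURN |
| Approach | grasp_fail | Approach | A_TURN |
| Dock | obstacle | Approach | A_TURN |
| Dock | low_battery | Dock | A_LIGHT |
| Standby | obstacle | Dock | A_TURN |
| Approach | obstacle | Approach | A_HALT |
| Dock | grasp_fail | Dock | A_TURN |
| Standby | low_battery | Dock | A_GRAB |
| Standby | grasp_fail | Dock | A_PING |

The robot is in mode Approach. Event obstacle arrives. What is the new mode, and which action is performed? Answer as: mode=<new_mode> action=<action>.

current mode = Approach; filter table to that mode:
  (Approach, low_battery) → (Dock, A_TURN)
  (Approach, grasp_fail) → (Approach, A_TURN)
  (Approach, obstacle) → (Approach, A_HALT)  ← event matches
event = obstacle selects (Approach, A_HALT)

mode=Approach action=A_HALT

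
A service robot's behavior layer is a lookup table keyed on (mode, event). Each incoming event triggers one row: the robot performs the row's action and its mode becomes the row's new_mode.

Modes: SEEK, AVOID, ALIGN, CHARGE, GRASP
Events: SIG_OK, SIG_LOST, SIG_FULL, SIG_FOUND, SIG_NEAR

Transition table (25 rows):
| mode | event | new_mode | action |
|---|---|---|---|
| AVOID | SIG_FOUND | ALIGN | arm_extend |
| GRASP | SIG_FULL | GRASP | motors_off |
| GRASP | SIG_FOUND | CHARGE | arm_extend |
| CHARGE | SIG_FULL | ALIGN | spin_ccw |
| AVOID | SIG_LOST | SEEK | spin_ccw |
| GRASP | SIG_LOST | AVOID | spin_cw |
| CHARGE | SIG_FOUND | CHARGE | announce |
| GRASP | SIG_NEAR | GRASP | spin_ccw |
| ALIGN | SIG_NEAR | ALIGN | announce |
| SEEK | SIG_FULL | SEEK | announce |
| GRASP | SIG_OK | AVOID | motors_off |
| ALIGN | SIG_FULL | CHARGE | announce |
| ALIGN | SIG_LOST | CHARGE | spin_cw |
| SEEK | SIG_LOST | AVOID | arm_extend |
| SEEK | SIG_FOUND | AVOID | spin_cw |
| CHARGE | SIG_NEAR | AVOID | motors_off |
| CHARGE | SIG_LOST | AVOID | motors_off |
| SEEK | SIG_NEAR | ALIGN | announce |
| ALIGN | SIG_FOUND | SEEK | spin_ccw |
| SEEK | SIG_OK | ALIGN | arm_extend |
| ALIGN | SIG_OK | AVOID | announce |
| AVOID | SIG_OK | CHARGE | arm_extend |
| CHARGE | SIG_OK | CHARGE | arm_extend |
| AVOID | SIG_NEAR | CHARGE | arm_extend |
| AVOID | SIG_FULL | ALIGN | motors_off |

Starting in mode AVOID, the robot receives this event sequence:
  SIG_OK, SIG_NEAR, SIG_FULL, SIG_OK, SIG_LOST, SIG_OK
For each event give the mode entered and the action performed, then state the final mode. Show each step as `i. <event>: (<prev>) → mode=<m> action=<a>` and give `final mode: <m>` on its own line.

1. SIG_OK: (AVOID) → mode=CHARGE action=arm_extend
2. SIG_NEAR: (CHARGE) → mode=AVOID action=motors_off
3. SIG_FULL: (AVOID) → mode=ALIGN action=motors_off
4. SIG_OK: (ALIGN) → mode=AVOID action=announce
5. SIG_LOST: (AVOID) → mode=SEEK action=spin_ccw
6. SIG_OK: (SEEK) → mode=ALIGN action=arm_extend

final mode: ALIGN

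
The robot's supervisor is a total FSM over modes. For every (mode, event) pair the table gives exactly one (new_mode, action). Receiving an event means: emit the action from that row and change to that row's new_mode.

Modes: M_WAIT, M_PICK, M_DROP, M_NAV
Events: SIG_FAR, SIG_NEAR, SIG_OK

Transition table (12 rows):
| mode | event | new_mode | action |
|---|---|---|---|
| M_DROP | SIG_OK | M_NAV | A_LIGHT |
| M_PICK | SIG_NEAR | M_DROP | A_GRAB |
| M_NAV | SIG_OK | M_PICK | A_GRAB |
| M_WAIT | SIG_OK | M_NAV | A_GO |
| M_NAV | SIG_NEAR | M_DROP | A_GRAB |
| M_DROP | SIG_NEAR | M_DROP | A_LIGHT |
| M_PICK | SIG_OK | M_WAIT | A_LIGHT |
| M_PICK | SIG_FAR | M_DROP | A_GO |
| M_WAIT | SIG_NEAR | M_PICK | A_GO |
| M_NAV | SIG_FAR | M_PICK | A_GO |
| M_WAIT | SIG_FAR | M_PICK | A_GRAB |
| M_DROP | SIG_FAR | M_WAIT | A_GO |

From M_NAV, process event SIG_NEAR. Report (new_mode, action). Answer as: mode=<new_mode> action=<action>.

mode=M_DROP action=A_GRAB

current mode = M_NAV; filter table to that mode:
  (M_NAV, SIG_OK) → (M_PICK, A_GRAB)
  (M_NAV, SIG_NEAR) → (M_DROP, A_GRAB)  ← event matches
  (M_NAV, SIG_FAR) → (M_PICK, A_GO)
event = SIG_NEAR selects (M_DROP, A_GRAB)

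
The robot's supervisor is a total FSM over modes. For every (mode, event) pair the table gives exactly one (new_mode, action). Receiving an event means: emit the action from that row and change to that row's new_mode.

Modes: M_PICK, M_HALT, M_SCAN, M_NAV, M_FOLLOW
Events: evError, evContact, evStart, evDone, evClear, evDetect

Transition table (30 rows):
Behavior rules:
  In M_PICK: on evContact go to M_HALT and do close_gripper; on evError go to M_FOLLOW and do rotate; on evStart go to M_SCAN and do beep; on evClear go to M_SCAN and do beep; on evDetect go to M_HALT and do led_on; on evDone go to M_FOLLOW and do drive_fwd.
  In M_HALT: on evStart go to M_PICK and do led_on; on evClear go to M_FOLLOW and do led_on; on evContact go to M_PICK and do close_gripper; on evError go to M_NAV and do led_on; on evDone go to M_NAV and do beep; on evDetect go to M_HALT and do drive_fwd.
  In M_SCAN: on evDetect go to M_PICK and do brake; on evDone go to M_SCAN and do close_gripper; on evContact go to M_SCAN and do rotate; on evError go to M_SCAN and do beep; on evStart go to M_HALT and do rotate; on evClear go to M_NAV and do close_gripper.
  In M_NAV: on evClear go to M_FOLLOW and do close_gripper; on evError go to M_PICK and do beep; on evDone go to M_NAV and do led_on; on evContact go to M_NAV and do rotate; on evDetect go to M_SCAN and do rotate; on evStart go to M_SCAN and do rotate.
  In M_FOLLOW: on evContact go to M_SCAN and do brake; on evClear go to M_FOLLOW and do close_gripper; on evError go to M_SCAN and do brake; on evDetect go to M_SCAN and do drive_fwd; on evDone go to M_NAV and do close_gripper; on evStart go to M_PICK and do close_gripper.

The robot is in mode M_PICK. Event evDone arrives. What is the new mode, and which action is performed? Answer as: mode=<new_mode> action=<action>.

current mode = M_PICK; filter table to that mode:
  (M_PICK, evContact) → (M_HALT, close_gripper)
  (M_PICK, evError) → (M_FOLLOW, rotate)
  (M_PICK, evStart) → (M_SCAN, beep)
  (M_PICK, evClear) → (M_SCAN, beep)
  (M_PICK, evDetect) → (M_HALT, led_on)
  (M_PICK, evDone) → (M_FOLLOW, drive_fwd)  ← event matches
event = evDone selects (M_FOLLOW, drive_fwd)

mode=M_FOLLOW action=drive_fwd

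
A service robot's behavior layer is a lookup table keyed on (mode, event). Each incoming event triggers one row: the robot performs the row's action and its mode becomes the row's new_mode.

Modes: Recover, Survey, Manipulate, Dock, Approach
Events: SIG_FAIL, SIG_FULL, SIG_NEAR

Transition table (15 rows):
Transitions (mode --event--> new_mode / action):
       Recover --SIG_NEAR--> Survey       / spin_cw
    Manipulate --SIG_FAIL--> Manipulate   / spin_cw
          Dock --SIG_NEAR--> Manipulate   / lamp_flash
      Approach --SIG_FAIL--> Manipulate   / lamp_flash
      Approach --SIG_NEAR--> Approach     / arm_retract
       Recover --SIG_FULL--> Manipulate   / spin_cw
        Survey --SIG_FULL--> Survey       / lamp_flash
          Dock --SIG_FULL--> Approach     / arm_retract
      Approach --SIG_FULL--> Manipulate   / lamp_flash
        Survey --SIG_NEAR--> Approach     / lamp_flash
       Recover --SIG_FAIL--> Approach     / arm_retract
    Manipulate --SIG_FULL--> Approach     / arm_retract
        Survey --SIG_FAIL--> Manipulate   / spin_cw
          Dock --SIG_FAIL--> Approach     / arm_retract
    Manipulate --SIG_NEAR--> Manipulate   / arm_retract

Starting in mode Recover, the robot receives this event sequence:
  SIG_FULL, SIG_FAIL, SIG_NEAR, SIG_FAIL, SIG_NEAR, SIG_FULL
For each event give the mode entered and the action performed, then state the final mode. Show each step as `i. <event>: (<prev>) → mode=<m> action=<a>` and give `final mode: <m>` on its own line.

1. SIG_FULL: (Recover) → mode=Manipulate action=spin_cw
2. SIG_FAIL: (Manipulate) → mode=Manipulate action=spin_cw
3. SIG_NEAR: (Manipulate) → mode=Manipulate action=arm_retract
4. SIG_FAIL: (Manipulate) → mode=Manipulate action=spin_cw
5. SIG_NEAR: (Manipulate) → mode=Manipulate action=arm_retract
6. SIG_FULL: (Manipulate) → mode=Approach action=arm_retract

final mode: Approach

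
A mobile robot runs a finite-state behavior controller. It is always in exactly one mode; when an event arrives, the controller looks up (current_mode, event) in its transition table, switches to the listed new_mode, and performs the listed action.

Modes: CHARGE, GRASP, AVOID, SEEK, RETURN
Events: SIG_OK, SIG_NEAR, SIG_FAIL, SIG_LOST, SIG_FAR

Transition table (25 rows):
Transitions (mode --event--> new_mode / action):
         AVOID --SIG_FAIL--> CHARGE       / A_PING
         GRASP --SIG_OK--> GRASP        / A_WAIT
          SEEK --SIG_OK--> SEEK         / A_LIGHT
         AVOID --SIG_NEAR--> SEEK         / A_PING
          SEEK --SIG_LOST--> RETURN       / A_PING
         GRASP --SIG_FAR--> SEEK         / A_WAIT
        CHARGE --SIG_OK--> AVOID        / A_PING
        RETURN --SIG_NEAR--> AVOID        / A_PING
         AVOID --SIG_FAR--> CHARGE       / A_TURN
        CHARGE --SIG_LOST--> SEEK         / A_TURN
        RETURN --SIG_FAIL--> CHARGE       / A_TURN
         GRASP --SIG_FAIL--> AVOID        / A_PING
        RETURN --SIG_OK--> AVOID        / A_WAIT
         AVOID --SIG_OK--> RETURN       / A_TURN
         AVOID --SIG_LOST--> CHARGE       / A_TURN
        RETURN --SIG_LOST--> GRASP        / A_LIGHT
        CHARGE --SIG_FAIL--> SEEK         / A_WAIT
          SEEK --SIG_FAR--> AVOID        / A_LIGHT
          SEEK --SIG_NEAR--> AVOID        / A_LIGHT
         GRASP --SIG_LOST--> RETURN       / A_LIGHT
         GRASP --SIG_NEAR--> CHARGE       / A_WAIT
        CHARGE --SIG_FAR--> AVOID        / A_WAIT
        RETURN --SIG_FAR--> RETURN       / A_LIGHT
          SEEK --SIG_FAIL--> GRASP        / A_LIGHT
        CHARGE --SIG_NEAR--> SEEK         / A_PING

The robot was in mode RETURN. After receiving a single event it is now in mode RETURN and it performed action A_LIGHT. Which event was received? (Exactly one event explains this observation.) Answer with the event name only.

SIG_FAR

try SIG_OK: (RETURN, SIG_OK) → (AVOID, A_WAIT)
try SIG_NEAR: (RETURN, SIG_NEAR) → (AVOID, A_PING)
try SIG_FAIL: (RETURN, SIG_FAIL) → (CHARGE, A_TURN)
try SIG_LOST: (RETURN, SIG_LOST) → (GRASP, A_LIGHT)
try SIG_FAR: (RETURN, SIG_FAR) → (RETURN, A_LIGHT)  ← matches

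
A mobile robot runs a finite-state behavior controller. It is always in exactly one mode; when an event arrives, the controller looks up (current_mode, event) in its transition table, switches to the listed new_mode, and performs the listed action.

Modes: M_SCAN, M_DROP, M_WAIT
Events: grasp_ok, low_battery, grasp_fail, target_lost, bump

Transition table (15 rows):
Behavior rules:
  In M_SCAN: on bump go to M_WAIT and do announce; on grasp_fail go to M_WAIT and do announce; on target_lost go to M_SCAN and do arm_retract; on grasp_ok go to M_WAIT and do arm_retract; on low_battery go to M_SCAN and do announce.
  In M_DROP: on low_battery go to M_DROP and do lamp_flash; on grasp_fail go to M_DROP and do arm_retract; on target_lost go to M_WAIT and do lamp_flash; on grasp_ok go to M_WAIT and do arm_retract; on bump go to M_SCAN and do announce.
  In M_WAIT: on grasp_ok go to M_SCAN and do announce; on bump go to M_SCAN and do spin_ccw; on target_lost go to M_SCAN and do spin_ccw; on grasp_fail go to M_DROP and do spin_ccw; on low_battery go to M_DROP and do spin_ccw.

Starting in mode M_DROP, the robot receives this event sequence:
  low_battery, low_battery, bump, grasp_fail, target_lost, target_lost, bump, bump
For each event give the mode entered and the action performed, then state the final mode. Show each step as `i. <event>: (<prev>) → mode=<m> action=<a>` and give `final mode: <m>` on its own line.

final mode: M_SCAN

1. low_battery: (M_DROP) → mode=M_DROP action=lamp_flash
2. low_battery: (M_DROP) → mode=M_DROP action=lamp_flash
3. bump: (M_DROP) → mode=M_SCAN action=announce
4. grasp_fail: (M_SCAN) → mode=M_WAIT action=announce
5. target_lost: (M_WAIT) → mode=M_SCAN action=spin_ccw
6. target_lost: (M_SCAN) → mode=M_SCAN action=arm_retract
7. bump: (M_SCAN) → mode=M_WAIT action=announce
8. bump: (M_WAIT) → mode=M_SCAN action=spin_ccw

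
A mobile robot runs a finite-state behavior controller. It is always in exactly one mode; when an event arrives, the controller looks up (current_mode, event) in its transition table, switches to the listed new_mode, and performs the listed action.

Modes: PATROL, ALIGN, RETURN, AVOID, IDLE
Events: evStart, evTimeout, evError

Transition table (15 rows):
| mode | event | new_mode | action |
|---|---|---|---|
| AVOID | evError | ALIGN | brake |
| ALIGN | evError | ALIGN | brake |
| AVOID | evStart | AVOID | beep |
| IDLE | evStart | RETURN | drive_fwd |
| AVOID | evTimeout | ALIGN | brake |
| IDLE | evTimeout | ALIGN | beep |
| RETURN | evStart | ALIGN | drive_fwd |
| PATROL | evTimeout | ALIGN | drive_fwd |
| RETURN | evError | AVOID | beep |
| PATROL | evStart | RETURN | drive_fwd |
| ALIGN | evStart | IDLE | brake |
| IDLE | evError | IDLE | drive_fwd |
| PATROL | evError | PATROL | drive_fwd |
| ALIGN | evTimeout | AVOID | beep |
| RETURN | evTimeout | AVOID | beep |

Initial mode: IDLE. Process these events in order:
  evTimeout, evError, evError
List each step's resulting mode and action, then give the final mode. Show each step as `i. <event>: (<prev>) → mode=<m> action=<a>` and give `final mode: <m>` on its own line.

final mode: ALIGN

1. evTimeout: (IDLE) → mode=ALIGN action=beep
2. evError: (ALIGN) → mode=ALIGN action=brake
3. evError: (ALIGN) → mode=ALIGN action=brake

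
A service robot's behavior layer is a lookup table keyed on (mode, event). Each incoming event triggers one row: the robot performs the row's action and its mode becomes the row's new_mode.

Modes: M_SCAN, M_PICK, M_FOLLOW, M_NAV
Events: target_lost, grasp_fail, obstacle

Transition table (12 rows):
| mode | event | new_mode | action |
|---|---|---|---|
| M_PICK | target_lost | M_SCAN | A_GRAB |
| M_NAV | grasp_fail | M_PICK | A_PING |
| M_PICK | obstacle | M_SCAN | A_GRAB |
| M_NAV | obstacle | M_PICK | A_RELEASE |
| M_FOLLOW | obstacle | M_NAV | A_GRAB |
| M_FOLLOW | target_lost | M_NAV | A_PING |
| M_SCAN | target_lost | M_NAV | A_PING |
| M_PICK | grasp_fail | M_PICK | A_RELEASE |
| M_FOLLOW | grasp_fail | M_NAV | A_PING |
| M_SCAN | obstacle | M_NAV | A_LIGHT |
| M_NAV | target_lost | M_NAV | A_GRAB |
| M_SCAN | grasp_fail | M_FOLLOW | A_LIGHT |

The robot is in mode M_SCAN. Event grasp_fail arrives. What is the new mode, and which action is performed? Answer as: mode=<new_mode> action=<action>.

current mode = M_SCAN; filter table to that mode:
  (M_SCAN, target_lost) → (M_NAV, A_PING)
  (M_SCAN, obstacle) → (M_NAV, A_LIGHT)
  (M_SCAN, grasp_fail) → (M_FOLLOW, A_LIGHT)  ← event matches
event = grasp_fail selects (M_FOLLOW, A_LIGHT)

mode=M_FOLLOW action=A_LIGHT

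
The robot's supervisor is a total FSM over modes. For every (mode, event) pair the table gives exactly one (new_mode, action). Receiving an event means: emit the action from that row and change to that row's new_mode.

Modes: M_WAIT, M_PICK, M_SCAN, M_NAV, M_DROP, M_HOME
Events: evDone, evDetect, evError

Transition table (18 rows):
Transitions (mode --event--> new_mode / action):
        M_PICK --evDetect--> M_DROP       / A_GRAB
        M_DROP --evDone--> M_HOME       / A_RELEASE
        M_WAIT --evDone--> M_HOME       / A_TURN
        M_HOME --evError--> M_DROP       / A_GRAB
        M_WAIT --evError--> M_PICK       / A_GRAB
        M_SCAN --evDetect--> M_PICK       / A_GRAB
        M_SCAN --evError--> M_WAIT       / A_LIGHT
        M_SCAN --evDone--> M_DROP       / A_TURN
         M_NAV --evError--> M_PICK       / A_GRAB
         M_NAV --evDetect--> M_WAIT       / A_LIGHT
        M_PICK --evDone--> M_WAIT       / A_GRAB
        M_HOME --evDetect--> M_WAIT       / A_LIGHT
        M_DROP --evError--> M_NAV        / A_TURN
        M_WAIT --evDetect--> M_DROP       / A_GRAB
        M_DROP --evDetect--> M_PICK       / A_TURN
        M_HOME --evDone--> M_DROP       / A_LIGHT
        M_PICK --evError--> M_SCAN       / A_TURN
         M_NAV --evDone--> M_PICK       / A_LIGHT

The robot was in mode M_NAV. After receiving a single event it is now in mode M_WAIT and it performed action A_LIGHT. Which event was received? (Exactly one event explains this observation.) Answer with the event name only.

evDetect

try evDone: (M_NAV, evDone) → (M_PICK, A_LIGHT)
try evDetect: (M_NAV, evDetect) → (M_WAIT, A_LIGHT)  ← matches
try evError: (M_NAV, evError) → (M_PICK, A_GRAB)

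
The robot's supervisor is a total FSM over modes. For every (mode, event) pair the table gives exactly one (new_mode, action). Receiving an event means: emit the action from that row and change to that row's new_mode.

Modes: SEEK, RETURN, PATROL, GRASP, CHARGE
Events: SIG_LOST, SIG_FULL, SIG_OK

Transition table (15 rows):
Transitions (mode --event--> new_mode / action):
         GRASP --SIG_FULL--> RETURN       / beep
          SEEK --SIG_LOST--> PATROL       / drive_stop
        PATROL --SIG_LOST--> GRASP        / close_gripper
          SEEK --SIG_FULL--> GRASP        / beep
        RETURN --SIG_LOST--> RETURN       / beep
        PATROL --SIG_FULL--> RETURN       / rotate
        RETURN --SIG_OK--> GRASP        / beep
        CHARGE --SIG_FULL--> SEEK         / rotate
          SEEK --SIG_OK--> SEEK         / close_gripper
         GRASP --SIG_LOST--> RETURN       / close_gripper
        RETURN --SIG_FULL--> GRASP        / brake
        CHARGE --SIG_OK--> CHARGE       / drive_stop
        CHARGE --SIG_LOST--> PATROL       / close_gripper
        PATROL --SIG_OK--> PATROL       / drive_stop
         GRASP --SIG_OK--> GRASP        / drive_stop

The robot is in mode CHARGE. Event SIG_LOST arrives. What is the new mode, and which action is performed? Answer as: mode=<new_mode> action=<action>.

mode=PATROL action=close_gripper

current mode = CHARGE; filter table to that mode:
  (CHARGE, SIG_FULL) → (SEEK, rotate)
  (CHARGE, SIG_OK) → (CHARGE, drive_stop)
  (CHARGE, SIG_LOST) → (PATROL, close_gripper)  ← event matches
event = SIG_LOST selects (PATROL, close_gripper)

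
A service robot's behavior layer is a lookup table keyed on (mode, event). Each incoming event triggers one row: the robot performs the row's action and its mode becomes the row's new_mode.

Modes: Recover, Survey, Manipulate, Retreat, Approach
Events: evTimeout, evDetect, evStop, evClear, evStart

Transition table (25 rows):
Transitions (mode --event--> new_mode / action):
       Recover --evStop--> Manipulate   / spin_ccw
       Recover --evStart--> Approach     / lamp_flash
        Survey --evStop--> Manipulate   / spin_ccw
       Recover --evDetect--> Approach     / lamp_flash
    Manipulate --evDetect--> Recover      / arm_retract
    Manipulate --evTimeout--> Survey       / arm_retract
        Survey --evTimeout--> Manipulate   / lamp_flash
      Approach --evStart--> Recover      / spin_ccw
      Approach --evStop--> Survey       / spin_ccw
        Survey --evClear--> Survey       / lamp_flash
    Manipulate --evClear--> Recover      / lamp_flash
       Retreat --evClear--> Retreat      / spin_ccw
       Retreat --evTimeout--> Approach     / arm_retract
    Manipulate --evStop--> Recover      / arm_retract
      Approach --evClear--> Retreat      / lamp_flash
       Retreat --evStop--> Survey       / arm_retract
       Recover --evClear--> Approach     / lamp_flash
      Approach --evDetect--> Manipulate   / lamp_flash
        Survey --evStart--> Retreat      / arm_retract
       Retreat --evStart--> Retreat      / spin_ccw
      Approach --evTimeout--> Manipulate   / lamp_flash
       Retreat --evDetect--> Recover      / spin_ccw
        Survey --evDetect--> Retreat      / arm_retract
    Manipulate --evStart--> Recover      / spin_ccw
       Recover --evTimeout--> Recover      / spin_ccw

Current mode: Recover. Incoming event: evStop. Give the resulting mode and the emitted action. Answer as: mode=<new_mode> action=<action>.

mode=Manipulate action=spin_ccw

current mode = Recover; filter table to that mode:
  (Recover, evStop) → (Manipulate, spin_ccw)  ← event matches
  (Recover, evStart) → (Approach, lamp_flash)
  (Recover, evDetect) → (Approach, lamp_flash)
  (Recover, evClear) → (Approach, lamp_flash)
  (Recover, evTimeout) → (Recover, spin_ccw)
event = evStop selects (Manipulate, spin_ccw)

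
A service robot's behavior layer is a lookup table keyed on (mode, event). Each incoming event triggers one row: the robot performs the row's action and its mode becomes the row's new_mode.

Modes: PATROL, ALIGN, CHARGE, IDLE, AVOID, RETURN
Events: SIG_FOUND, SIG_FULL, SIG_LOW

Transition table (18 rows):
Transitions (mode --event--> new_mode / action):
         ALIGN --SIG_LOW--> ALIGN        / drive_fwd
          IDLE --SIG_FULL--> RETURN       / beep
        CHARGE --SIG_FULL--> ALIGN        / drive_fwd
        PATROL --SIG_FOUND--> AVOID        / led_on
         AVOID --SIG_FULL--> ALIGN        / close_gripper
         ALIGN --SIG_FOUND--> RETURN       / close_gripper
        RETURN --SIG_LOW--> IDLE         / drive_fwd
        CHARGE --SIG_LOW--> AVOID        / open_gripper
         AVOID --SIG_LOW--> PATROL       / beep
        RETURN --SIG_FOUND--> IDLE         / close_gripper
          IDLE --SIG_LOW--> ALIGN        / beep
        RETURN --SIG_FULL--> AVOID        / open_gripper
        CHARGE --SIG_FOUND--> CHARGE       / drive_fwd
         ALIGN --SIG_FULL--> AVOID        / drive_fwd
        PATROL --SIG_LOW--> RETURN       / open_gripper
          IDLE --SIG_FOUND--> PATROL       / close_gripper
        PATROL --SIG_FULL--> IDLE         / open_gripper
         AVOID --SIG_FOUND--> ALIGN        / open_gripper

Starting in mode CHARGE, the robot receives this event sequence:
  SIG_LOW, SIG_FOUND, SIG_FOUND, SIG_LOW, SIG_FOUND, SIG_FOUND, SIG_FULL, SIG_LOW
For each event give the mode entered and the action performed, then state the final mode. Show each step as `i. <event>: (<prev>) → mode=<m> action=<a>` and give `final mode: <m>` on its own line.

final mode: ALIGN

1. SIG_LOW: (CHARGE) → mode=AVOID action=open_gripper
2. SIG_FOUND: (AVOID) → mode=ALIGN action=open_gripper
3. SIG_FOUND: (ALIGN) → mode=RETURN action=close_gripper
4. SIG_LOW: (RETURN) → mode=IDLE action=drive_fwd
5. SIG_FOUND: (IDLE) → mode=PATROL action=close_gripper
6. SIG_FOUND: (PATROL) → mode=AVOID action=led_on
7. SIG_FULL: (AVOID) → mode=ALIGN action=close_gripper
8. SIG_LOW: (ALIGN) → mode=ALIGN action=drive_fwd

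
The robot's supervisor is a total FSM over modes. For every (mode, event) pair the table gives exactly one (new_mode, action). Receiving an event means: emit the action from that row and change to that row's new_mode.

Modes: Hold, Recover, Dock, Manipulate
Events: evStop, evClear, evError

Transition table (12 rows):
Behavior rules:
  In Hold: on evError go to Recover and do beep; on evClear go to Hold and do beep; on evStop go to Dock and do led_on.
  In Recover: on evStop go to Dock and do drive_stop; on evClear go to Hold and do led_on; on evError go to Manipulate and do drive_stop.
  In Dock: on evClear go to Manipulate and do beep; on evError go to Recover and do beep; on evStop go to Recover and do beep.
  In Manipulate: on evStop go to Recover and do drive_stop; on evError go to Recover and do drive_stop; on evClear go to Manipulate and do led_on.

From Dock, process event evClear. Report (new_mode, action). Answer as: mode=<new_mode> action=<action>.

mode=Manipulate action=beep

current mode = Dock; filter table to that mode:
  (Dock, evClear) → (Manipulate, beep)  ← event matches
  (Dock, evError) → (Recover, beep)
  (Dock, evStop) → (Recover, beep)
event = evClear selects (Manipulate, beep)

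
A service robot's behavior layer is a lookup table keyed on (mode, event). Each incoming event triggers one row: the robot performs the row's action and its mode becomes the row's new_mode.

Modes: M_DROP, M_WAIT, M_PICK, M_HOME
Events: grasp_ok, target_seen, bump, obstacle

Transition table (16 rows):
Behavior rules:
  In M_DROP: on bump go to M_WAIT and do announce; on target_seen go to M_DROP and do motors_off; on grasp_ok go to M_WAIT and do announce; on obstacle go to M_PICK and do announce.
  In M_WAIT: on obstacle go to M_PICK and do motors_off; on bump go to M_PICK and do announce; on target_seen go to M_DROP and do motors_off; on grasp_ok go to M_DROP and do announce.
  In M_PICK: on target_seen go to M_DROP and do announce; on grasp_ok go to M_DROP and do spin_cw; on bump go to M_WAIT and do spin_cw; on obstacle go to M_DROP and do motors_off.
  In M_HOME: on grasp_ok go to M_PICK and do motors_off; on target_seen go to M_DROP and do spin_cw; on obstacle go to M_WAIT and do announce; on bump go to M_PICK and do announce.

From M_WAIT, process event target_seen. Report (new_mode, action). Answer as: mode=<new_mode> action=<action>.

mode=M_DROP action=motors_off

current mode = M_WAIT; filter table to that mode:
  (M_WAIT, obstacle) → (M_PICK, motors_off)
  (M_WAIT, bump) → (M_PICK, announce)
  (M_WAIT, target_seen) → (M_DROP, motors_off)  ← event matches
  (M_WAIT, grasp_ok) → (M_DROP, announce)
event = target_seen selects (M_DROP, motors_off)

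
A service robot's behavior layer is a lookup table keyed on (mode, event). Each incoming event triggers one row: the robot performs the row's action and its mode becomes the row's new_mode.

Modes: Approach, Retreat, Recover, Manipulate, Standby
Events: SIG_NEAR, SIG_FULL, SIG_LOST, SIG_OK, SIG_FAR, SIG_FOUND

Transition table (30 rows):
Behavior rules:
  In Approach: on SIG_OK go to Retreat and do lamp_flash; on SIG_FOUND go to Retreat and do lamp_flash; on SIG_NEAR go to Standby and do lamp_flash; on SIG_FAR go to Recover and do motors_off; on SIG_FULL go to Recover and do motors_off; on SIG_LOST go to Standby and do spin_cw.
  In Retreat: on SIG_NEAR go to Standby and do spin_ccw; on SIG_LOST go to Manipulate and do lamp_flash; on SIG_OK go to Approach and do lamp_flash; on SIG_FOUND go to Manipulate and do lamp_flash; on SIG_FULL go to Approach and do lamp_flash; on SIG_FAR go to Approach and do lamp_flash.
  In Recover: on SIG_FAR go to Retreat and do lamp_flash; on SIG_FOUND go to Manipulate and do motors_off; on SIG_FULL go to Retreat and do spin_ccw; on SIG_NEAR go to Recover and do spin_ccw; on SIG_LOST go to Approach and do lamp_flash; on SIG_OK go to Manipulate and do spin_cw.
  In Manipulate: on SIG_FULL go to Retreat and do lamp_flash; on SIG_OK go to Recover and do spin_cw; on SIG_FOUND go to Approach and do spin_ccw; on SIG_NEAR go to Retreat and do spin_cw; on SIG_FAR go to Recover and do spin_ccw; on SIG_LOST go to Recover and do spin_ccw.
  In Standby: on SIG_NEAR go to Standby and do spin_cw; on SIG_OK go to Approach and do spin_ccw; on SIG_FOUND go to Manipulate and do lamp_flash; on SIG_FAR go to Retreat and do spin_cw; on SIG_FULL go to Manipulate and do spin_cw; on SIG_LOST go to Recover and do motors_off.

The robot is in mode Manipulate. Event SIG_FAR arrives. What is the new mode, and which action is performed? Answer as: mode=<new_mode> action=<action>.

current mode = Manipulate; filter table to that mode:
  (Manipulate, SIG_FULL) → (Retreat, lamp_flash)
  (Manipulate, SIG_OK) → (Recover, spin_cw)
  (Manipulate, SIG_FOUND) → (Approach, spin_ccw)
  (Manipulate, SIG_NEAR) → (Retreat, spin_cw)
  (Manipulate, SIG_FAR) → (Recover, spin_ccw)  ← event matches
  (Manipulate, SIG_LOST) → (Recover, spin_ccw)
event = SIG_FAR selects (Recover, spin_ccw)

mode=Recover action=spin_ccw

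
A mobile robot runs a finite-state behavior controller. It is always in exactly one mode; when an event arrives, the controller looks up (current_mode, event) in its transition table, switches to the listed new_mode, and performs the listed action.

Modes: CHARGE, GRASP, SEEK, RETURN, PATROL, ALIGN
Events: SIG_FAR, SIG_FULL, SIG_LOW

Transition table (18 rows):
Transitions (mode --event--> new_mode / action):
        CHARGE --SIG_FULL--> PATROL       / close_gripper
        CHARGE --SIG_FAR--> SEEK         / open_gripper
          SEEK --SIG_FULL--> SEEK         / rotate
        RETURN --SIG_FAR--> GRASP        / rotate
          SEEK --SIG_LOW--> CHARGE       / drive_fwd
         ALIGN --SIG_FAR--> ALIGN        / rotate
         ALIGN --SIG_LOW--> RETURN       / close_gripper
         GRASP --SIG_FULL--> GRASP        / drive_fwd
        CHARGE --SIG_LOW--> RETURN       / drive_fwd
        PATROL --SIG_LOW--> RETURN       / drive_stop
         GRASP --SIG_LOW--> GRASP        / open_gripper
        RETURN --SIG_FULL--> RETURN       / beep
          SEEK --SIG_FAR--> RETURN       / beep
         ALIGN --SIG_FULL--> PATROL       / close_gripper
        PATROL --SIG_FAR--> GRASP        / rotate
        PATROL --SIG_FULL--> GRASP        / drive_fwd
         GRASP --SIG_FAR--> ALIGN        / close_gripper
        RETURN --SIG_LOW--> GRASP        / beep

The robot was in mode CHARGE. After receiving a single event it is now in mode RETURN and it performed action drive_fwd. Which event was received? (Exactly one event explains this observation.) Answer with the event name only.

try SIG_FAR: (CHARGE, SIG_FAR) → (SEEK, open_gripper)
try SIG_FULL: (CHARGE, SIG_FULL) → (PATROL, close_gripper)
try SIG_LOW: (CHARGE, SIG_LOW) → (RETURN, drive_fwd)  ← matches

SIG_LOW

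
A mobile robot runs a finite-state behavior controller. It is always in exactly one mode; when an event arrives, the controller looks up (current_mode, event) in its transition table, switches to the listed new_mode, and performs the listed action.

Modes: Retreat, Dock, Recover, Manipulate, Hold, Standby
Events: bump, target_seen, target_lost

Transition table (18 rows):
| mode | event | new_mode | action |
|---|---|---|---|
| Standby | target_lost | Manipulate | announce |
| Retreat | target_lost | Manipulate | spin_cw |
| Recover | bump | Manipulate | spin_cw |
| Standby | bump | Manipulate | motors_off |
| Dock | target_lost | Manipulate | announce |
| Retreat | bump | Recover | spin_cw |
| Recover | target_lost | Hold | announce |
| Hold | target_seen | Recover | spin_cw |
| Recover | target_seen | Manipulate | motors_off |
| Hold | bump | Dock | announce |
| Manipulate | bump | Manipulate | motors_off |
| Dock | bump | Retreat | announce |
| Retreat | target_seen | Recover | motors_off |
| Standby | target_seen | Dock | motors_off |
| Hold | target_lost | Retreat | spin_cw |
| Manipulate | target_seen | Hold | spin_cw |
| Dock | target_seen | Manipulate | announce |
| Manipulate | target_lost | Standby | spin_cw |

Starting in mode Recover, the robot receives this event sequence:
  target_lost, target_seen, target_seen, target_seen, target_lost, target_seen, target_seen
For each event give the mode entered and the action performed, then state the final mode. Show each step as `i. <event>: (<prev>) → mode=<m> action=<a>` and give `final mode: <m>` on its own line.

1. target_lost: (Recover) → mode=Hold action=announce
2. target_seen: (Hold) → mode=Recover action=spin_cw
3. target_seen: (Recover) → mode=Manipulate action=motors_off
4. target_seen: (Manipulate) → mode=Hold action=spin_cw
5. target_lost: (Hold) → mode=Retreat action=spin_cw
6. target_seen: (Retreat) → mode=Recover action=motors_off
7. target_seen: (Recover) → mode=Manipulate action=motors_off

final mode: Manipulate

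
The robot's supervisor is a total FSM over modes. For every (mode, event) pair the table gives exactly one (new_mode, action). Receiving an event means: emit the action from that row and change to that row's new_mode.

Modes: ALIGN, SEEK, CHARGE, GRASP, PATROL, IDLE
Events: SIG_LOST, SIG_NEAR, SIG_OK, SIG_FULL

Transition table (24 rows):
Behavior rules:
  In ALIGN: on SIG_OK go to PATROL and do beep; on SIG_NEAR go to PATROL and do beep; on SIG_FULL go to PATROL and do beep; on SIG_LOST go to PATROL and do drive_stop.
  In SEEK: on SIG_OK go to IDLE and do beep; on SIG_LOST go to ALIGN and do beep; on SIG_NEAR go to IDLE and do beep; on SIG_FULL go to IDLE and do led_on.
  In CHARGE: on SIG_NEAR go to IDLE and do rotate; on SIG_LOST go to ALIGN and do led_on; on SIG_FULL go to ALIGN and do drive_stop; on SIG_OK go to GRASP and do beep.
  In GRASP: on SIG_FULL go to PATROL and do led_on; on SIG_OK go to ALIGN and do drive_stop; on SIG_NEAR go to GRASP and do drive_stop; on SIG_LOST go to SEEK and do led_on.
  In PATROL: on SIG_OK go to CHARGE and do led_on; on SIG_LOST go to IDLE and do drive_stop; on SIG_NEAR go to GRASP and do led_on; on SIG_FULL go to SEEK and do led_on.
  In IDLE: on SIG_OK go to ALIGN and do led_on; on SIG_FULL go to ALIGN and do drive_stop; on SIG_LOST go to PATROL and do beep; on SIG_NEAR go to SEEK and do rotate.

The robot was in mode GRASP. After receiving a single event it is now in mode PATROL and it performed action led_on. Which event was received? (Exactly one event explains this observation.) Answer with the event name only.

SIG_FULL

try SIG_LOST: (GRASP, SIG_LOST) → (SEEK, led_on)
try SIG_NEAR: (GRASP, SIG_NEAR) → (GRASP, drive_stop)
try SIG_OK: (GRASP, SIG_OK) → (ALIGN, drive_stop)
try SIG_FULL: (GRASP, SIG_FULL) → (PATROL, led_on)  ← matches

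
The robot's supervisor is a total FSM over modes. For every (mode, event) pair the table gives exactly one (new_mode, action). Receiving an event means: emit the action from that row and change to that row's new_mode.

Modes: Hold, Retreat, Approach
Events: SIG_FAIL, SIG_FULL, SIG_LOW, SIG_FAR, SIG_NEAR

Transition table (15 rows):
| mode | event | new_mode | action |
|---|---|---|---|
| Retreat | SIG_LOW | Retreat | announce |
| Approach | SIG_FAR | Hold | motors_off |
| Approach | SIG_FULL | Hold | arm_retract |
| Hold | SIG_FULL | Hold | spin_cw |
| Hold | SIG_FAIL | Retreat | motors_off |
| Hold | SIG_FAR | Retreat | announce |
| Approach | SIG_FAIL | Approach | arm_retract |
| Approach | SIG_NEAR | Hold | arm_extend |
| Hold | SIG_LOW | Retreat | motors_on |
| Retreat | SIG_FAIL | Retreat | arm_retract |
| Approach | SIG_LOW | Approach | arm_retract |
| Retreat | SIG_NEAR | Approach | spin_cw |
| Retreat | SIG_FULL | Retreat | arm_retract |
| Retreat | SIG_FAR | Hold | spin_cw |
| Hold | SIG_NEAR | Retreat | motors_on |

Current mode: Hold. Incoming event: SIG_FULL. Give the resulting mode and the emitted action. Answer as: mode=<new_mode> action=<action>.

mode=Hold action=spin_cw

current mode = Hold; filter table to that mode:
  (Hold, SIG_FULL) → (Hold, spin_cw)  ← event matches
  (Hold, SIG_FAIL) → (Retreat, motors_off)
  (Hold, SIG_FAR) → (Retreat, announce)
  (Hold, SIG_LOW) → (Retreat, motors_on)
  (Hold, SIG_NEAR) → (Retreat, motors_on)
event = SIG_FULL selects (Hold, spin_cw)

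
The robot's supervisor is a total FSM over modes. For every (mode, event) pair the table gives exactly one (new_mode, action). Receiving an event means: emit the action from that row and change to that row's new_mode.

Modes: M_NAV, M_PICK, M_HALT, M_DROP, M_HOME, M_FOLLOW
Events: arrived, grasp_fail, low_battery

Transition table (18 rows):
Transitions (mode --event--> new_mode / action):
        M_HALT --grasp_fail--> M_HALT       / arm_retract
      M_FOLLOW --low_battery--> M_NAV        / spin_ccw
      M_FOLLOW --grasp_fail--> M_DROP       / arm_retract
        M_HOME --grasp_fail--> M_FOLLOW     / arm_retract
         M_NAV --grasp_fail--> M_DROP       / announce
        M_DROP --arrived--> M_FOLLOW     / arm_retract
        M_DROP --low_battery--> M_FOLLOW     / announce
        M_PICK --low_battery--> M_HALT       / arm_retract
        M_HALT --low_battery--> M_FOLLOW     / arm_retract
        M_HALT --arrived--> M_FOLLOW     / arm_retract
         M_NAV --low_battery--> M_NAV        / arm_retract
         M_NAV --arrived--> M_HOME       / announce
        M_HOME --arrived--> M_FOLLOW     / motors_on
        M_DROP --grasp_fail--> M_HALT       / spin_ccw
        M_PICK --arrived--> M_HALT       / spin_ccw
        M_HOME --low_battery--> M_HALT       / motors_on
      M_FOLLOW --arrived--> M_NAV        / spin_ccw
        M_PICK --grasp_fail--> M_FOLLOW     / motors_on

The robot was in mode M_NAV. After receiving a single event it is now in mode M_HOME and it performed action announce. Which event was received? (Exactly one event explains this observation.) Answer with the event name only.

try arrived: (M_NAV, arrived) → (M_HOME, announce)  ← matches
try grasp_fail: (M_NAV, grasp_fail) → (M_DROP, announce)
try low_battery: (M_NAV, low_battery) → (M_NAV, arm_retract)

arrived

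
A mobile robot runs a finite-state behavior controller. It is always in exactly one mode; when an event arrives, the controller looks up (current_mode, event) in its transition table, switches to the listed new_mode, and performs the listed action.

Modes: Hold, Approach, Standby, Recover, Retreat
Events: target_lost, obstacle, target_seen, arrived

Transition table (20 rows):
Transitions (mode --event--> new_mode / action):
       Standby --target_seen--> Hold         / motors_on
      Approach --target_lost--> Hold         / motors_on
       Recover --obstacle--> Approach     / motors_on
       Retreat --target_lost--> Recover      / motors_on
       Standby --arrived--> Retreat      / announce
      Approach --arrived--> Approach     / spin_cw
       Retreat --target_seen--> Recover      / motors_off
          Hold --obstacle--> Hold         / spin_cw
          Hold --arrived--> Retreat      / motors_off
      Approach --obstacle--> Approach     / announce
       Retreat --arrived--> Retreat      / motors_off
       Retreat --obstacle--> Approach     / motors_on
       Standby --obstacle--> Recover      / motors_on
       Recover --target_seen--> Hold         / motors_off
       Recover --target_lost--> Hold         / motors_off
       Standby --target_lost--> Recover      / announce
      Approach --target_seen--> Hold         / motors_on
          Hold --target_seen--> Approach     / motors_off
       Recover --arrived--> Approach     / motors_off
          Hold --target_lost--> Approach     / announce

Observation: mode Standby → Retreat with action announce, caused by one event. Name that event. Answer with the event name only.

arrived

try target_lost: (Standby, target_lost) → (Recover, announce)
try obstacle: (Standby, obstacle) → (Recover, motors_on)
try target_seen: (Standby, target_seen) → (Hold, motors_on)
try arrived: (Standby, arrived) → (Retreat, announce)  ← matches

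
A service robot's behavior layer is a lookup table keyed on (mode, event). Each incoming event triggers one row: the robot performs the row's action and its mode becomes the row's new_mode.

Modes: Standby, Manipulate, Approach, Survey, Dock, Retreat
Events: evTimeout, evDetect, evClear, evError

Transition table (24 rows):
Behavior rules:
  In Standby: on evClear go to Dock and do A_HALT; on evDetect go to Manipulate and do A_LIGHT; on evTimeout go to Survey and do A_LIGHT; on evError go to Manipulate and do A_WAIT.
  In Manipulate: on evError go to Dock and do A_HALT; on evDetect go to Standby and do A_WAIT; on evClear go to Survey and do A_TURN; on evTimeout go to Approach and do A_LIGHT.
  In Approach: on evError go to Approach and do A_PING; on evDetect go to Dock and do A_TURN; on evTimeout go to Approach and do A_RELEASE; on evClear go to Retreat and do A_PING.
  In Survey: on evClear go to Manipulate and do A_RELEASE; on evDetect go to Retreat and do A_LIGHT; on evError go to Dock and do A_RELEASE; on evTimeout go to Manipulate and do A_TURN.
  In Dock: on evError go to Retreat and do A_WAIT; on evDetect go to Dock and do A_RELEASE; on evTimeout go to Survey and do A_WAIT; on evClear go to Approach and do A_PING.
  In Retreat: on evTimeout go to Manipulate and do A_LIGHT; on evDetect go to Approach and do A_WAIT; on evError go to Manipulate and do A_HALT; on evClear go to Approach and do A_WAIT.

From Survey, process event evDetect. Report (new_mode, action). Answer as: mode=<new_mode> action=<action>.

mode=Retreat action=A_LIGHT

current mode = Survey; filter table to that mode:
  (Survey, evClear) → (Manipulate, A_RELEASE)
  (Survey, evDetect) → (Retreat, A_LIGHT)  ← event matches
  (Survey, evError) → (Dock, A_RELEASE)
  (Survey, evTimeout) → (Manipulate, A_TURN)
event = evDetect selects (Retreat, A_LIGHT)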